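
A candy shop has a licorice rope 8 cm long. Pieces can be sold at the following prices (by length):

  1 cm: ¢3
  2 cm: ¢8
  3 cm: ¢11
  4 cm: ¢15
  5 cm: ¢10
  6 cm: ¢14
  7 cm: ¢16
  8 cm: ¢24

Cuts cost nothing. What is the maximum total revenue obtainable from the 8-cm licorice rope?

Let best[k] be the best obtainable value from length k. For each k, try every first piece i and keep the best of price[i] + best[k−i].
best[1] = 3
best[2] = max(3+3, 8+0) = 8
best[3] = max(3+8, 8+3, 11+0) = 11
best[4] = max(3+11, 8+8, 11+3, 15+0) = 16
best[5] = max(3+16, 8+11, 11+8, 15+3, 10+0) = 19
best[6] = max(3+19, 8+16, 11+11, 15+8, 10+3, 14+0) = 24
best[7] = max(3+24, 8+19, 11+16, …, 14+3, 16+0) = 27
best[8] = max(3+27, 8+24, 11+19, …, 16+3, 24+0) = 32
One optimal cutting: 2 + 2 + 2 + 2 → ¢8 + ¢8 + ¢8 + ¢8 = ¢32.

32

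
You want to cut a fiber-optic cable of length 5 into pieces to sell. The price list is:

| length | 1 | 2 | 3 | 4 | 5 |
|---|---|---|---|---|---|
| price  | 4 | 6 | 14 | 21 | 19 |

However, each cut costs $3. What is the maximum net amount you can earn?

Consider every possible first cut. v[k] is the best of p[i]+v[k−i] over all sellable i≤k, charging 3 whenever i<k.
v[1] = 4
v[2] = 6
v[3] = 14
v[4] = 21
v[5] = 22  (first piece 1, then v[4]=21)
One optimal plan: pieces 4 + 1 (1 cut) → $25 − $3 = $22.

22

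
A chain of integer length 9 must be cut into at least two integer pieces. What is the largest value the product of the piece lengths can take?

Fill g[k] for k=2..9: at each k try every first piece i and multiply by the better of (k−i) uncut or g[k−i].
g[2] = 1×max(1,0) = 1×1 = 1
g[3] = max(1×2, 2×1) = 2
g[4] = max(1×3, 2×2, 3×1) = 4
g[5] = max(1×4, 2×3, 3×2, 4×1) = 6
g[6] = max(1×6, 2×4, 3×3, 4×2, 5×1) = 9
g[7] = max(1×9, 2×6, 3×4, 4×3, 5×2, 6×1) = 12
g[8] = max(1×12, 2×9, 3×6, …, 6×2, 7×1) = 18
g[9] = max(1×18, 2×12, 3×9, …, 7×2, 8×1) = 27
One optimal split: 3 + 3 + 3; product 3×3×3 = 27.

27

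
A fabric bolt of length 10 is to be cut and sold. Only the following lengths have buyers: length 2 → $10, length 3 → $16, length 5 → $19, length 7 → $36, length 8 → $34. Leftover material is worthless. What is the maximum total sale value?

52

Let f[k] be the best obtainable value from length k. For each k, try every first piece i and keep the best of price[i] + f[k−i].
f[1] = 0
f[2] = 10
f[3] = max(10+0, 16+0) = 16
f[4] = max(10+10, 16+0) = 20
f[5] = max(10+16, 16+10, 19+0) = 26
f[6] = max(10+20, 16+16, 19+0) = 32
f[7] = max(10+26, 16+20, 19+10, 36+0) = 36
f[8] = max(10+32, 16+26, 19+16, 36+0, 34+0) = 42
f[9] = max(10+36, 16+32, 19+20, 36+10, 34+0) = 48
f[10] = max(10+42, 16+36, 19+26, 36+16, 34+10) = 52
One optimal cutting: 3 + 3 + 2 + 2 → $52.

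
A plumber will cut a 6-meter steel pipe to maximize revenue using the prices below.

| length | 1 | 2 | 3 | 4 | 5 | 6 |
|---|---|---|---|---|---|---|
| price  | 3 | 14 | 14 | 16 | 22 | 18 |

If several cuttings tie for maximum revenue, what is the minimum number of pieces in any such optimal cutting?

3

Build r[k] bottom-up: r[k] = max over allowed piece i of (p[i] + r[k−i]).
r[1] = 3
r[2] = max(3+3, 14+0) = 14
r[3] = max(3+14, 14+3, 14+0) = 17
r[4] = max(3+17, 14+14, 14+3, 16+0) = 28
r[5] = max(3+28, 14+17, 14+14, 16+3, 22+0) = 31
r[6] = max(3+31, 14+28, 14+17, 16+14, 22+3, 18+0) = 42
Maximum revenue is $42.
Now minimize piece count subject to staying optimal: for each k, pieces[k] = 1 + min over i with p[i]+r[k−i]=r[k] of pieces[k−i].
pieces[3] = 2
pieces[4] = 2
pieces[5] = 3
pieces[6] = 3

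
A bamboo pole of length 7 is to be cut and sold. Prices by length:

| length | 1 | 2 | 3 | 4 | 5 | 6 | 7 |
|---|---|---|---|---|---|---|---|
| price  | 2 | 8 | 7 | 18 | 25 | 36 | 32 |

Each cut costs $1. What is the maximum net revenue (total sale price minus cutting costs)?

37

Build v[k] bottom-up: v[k] = max over allowed piece i of (p[i] + v[k−i]) − 1 per cut.
v[1] = 2
v[2] = 8
v[3] = 9  (first piece 1, then v[2]=8)
v[4] = 18
v[5] = 25
v[6] = 36
v[7] = 37  (first piece 1, then v[6]=36)
One optimal plan: pieces 6 + 1 (1 cut) → $38 − $1 = $37.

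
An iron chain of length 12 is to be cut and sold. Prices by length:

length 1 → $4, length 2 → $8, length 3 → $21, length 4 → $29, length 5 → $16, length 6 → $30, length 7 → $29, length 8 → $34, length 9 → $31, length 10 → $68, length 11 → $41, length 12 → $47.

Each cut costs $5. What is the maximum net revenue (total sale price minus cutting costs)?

Consider every possible first cut. v[k] is the best of p[i]+v[k−i] over all sellable i≤k, charging 5 whenever i<k.
v[1] = 4
v[2] = max(4+4-5, 8+0) = 8
v[3] = max(4+8-5, 8+4-5, 21+0) = 21
v[4] = max(4+21-5, 8+8-5, 21+4-5, 29+0) = 29
v[5] = max(4+29-5, 8+21-5, 21+8-5, 29+4-5, 16+0) = 28
v[6] = max(4+28-5, 8+29-5, 21+21-5, 29+8-5, 16+4-5, 30+0) = 37
v[7] = max(4+37-5, 8+28-5, 21+29-5, …, 30+4-5, 29+0) = 45
v[8] = max(4+45-5, 8+37-5, 21+28-5, …, 29+4-5, 34+0) = 53
v[9] = max(4+53-5, 8+45-5, 21+37-5, …, 34+4-5, 31+0) = 53
v[10] = max(4+53-5, 8+53-5, 21+45-5, …, 31+4-5, 68+0) = 68
v[11] = max(4+68-5, 8+53-5, 21+53-5, …, 68+4-5, 41+0) = 69
v[12] = max(4+69-5, 8+68-5, 21+53-5, …, 41+4-5, 47+0) = 77
One optimal plan: pieces 4 + 4 + 4 (2 cuts) → $87 − $10 = $77.

77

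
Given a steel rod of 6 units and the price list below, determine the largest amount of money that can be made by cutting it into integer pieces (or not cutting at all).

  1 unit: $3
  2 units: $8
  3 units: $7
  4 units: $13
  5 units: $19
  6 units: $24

24

Build R[k] bottom-up: R[k] = max over allowed piece i of (p[i] + R[k−i]).
R[1] = 3
R[2] = max(3+3, 8+0) = 8
R[3] = max(3+8, 8+3, 7+0) = 11
R[4] = max(3+11, 8+8, 7+3, 13+0) = 16
R[5] = max(3+16, 8+11, 7+8, 13+3, 19+0) = 19
R[6] = max(3+19, 8+16, 7+11, 13+8, 19+3, 24+0) = 24
One optimal cutting: 2 + 2 + 2 → $8 + $8 + $8 = $24.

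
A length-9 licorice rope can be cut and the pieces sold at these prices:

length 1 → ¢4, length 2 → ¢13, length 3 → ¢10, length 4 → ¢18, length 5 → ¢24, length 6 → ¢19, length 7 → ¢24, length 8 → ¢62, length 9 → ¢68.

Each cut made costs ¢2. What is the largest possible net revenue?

Consider every possible first cut. net[k] is the best of p[i]+net[k−i] over all sellable i≤k, charging 2 whenever i<k.
net[1] = 4
net[2] = 13
net[3] = 15  (first piece 1, then net[2]=13)
net[4] = 24  (first piece 2, then net[2]=13)
net[5] = 26  (first piece 1, then net[4]=24)
net[6] = 35  (first piece 2, then net[4]=24)
net[7] = 37  (first piece 1, then net[6]=35)
net[8] = 62
net[9] = 68
Best is to make no cuts and sell whole for ¢68.

68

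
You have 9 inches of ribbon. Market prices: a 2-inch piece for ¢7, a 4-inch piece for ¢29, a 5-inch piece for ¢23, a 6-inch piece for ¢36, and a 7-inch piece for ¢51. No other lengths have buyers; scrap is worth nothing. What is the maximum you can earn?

58

Build best[k] bottom-up: best[k] = max over allowed piece i of (p[i] + best[k−i]).
best[1] = 0
best[2] = 7
best[3] = 7
best[4] = max(7+7, 29+0) = 29
best[5] = max(7+7, 29+0, 23+0) = 29
best[6] = max(7+29, 29+7, 23+0, 36+0) = 36
best[7] = max(7+29, 29+7, 23+7, 36+0, 51+0) = 51
best[8] = max(7+36, 29+29, 23+7, 36+7, 51+0) = 58
best[9] = max(7+51, 29+29, 23+29, 36+7, 51+7) = 58
One optimal cutting: pieces 4 + 4 with 1 inch of scrap → ¢58.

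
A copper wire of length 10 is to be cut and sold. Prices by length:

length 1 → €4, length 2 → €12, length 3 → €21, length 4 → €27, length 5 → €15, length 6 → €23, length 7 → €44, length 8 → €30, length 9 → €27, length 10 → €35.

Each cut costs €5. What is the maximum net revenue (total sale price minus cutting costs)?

60

Consider every possible first cut. net[k] is the best of p[i]+net[k−i] over all sellable i≤k, charging 5 whenever i<k.
net[1] = 4
net[2] = max(4+4-5, 12+0) = 12
net[3] = max(4+12-5, 12+4-5, 21+0) = 21
net[4] = max(4+21-5, 12+12-5, 21+4-5, 27+0) = 27
net[5] = max(4+27-5, 12+21-5, 21+12-5, 27+4-5, 15+0) = 28
net[6] = max(4+28-5, 12+27-5, 21+21-5, 27+12-5, 15+4-5, 23+0) = 37
net[7] = max(4+37-5, 12+28-5, 21+27-5, …, 23+4-5, 44+0) = 44
net[8] = max(4+44-5, 12+37-5, 21+28-5, …, 44+4-5, 30+0) = 49
net[9] = max(4+49-5, 12+44-5, 21+37-5, …, 30+4-5, 27+0) = 53
net[10] = max(4+53-5, 12+49-5, 21+44-5, …, 27+4-5, 35+0) = 60
One optimal plan: pieces 7 + 3 (1 cut) → €65 − €5 = €60.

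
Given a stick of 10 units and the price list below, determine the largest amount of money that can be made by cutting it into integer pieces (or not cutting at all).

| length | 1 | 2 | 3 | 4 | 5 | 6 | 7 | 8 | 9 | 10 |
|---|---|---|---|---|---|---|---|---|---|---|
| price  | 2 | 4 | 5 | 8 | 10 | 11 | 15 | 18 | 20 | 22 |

22

Build best[k] bottom-up: best[k] = max over allowed piece i of (p[i] + best[k−i]).
best[1] = 2
best[2] = 4  (first piece 1, then best[1]=2)
best[3] = 6  (first piece 1, then best[2]=4)
best[4] = 8  (first piece 1, then best[3]=6)
best[5] = 10  (first piece 1, then best[4]=8)
best[6] = 12  (first piece 1, then best[5]=10)
best[7] = 15
best[8] = 18
best[9] = 20  (first piece 1, then best[8]=18)
best[10] = 22  (first piece 1, then best[9]=20)
One optimal cutting: 8 + 1 + 1 → $18 + $2 + $2 = $22.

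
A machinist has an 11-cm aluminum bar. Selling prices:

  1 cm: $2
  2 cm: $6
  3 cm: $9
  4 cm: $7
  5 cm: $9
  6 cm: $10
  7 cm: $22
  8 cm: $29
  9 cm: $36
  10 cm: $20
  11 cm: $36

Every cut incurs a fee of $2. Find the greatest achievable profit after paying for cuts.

Consider every possible first cut. net[k] is the best of p[i]+net[k−i] over all sellable i≤k, charging 2 whenever i<k.
net[1] = 2
net[2] = max(2+2-2, 6+0) = 6
net[3] = max(2+6-2, 6+2-2, 9+0) = 9
net[4] = max(2+9-2, 6+6-2, 9+2-2, 7+0) = 10
net[5] = max(2+10-2, 6+9-2, 9+6-2, 7+2-2, 9+0) = 13
net[6] = max(2+13-2, 6+10-2, 9+9-2, 7+6-2, 9+2-2, 10+0) = 16
net[7] = max(2+16-2, 6+13-2, 9+10-2, …, 10+2-2, 22+0) = 22
net[8] = max(2+22-2, 6+16-2, 9+13-2, …, 22+2-2, 29+0) = 29
net[9] = max(2+29-2, 6+22-2, 9+16-2, …, 29+2-2, 36+0) = 36
net[10] = max(2+36-2, 6+29-2, 9+22-2, …, 36+2-2, 20+0) = 36
net[11] = max(2+36-2, 6+36-2, 9+29-2, …, 20+2-2, 36+0) = 40
One optimal plan: pieces 9 + 2 (1 cut) → $42 − $2 = $40.

40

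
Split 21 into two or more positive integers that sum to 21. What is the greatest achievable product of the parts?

Fill g[k] for k=2..21: at each k try every first piece i and multiply by the better of (k−i) uncut or g[k−i].
g[2] = 1·max(1,0) = 1·1 = 1
g[3] = 1·max(2,1) = 1·2 = 2
g[4] = 2·max(2,1) = 2·2 = 4
g[5] = 2·max(3,2) = 2·3 = 6
g[6] = 3·max(3,2) = 3·3 = 9
g[7] = 2·max(5,6) = 2·6 = 12
g[8] = 2·max(6,9) = 2·9 = 18
g[9] = 3·max(6,9) = 3·9 = 27
g[10] = 2·max(8,18) = 2·18 = 36
g[11] = 2·max(9,27) = 2·27 = 54
g[12] = 3·max(9,27) = 3·27 = 81
g[13] = 2·max(11,54) = 2·54 = 108
g[14] = 2·max(12,81) = 2·81 = 162
g[15] = 3·max(12,81) = 3·81 = 243
g[16] = 2·max(14,162) = 2·162 = 324
g[17] = 2·max(15,243) = 2·243 = 486
g[18] = 3·max(15,243) = 3·243 = 729
g[19] = 2·max(17,486) = 2·486 = 972
g[20] = 2·max(18,729) = 2·729 = 1458
g[21] = 3·max(18,729) = 3·729 = 2187
One optimal split: 3 + 3 + 3 + 3 + 3 + 3 + 3; product 3·3·3·3·3·3·3 = 2187.

2187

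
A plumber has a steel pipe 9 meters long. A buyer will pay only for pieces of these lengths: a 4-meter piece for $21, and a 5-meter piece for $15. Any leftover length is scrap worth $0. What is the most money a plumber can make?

42

Let f[k] be the best obtainable value from length k. For each k, try every first piece i and keep the best of price[i] + f[k−i].
f[1] = 0
f[2] = 0
f[3] = 0
f[4] = 21
f[5] = 21
f[6] = 21
f[7] = 21
f[8] = 42  (first piece 4, then f[4]=21)
f[9] = 42
One optimal cutting: pieces 4 + 4 with 1 meter of scrap → $42.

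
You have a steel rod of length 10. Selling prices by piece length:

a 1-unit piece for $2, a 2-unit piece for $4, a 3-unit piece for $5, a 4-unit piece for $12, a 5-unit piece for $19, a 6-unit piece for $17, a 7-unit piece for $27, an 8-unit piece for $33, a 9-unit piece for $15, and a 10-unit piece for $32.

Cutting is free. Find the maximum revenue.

38

Let best[k] be the best obtainable value from length k. For each k, try every first piece i and keep the best of price[i] + best[k−i].
best[1] = 2
best[2] = 4  (first piece 1, then best[1]=2)
best[3] = 6  (first piece 1, then best[2]=4)
best[4] = 12
best[5] = 19
best[6] = 21  (first piece 1, then best[5]=19)
best[7] = 27
best[8] = 33
best[9] = 35  (first piece 1, then best[8]=33)
best[10] = 38  (first piece 5, then best[5]=19)
One optimal cutting: 5 + 5 → $19 + $19 = $38.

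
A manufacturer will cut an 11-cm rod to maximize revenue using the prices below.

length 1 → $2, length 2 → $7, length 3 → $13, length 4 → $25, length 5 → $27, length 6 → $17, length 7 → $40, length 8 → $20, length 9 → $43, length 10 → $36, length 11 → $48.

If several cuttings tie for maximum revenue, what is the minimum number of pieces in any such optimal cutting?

Build r[k] bottom-up: r[k] = max over allowed piece i of (p[i] + r[k−i]).
r[1] = 2
r[2] = 7
r[3] = 13
r[4] = 25
r[5] = 27  (first piece 1, then r[4]=25)
r[6] = 32  (first piece 2, then r[4]=25)
r[7] = 40
r[8] = 50  (first piece 4, then r[4]=25)
r[9] = 52  (first piece 1, then r[8]=50)
r[10] = 57  (first piece 2, then r[8]=50)
r[11] = 65  (first piece 4, then r[7]=40)
Maximum revenue is $65.
Now minimize piece count subject to staying optimal: for each k, pieces[k] = 1 + min over i with p[i]+r[k−i]=r[k] of pieces[k−i].
pieces[8] = 2
pieces[9] = 2
pieces[10] = 3
pieces[11] = 2

2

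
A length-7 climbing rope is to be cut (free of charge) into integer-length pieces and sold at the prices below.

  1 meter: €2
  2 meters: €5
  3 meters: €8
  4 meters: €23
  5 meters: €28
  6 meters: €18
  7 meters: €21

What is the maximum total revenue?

33

Consider every possible first cut. v[k] is the best of p[i]+v[k−i] over all sellable i≤k.
v[1] = 2
v[2] = max(2+2, 5+0) = 5
v[3] = max(2+5, 5+2, 8+0) = 8
v[4] = max(2+8, 5+5, 8+2, 23+0) = 23
v[5] = max(2+23, 5+8, 8+5, 23+2, 28+0) = 28
v[6] = max(2+28, 5+23, 8+8, 23+5, 28+2, 18+0) = 30
v[7] = max(2+30, 5+28, 8+23, …, 18+2, 21+0) = 33
One optimal cutting: 5 + 2 → €28 + €5 = €33.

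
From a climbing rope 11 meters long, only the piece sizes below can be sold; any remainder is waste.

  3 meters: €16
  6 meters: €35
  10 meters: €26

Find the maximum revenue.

Consider every possible first cut. best[k] is the best of p[i]+best[k−i] over all sellable i≤k.
best[1] = 0
best[2] = 0
best[3] = 16
best[4] = 16
best[5] = 16
best[6] = max(16+16, 35+0) = 35
best[7] = max(16+16, 35+0) = 35
best[8] = max(16+16, 35+0) = 35
best[9] = max(16+35, 35+16) = 51
best[10] = max(16+35, 35+16, 26+0) = 51
best[11] = max(16+35, 35+16, 26+0) = 51
One optimal cutting: pieces 6 + 3 with 2 meters of scrap → €51.

51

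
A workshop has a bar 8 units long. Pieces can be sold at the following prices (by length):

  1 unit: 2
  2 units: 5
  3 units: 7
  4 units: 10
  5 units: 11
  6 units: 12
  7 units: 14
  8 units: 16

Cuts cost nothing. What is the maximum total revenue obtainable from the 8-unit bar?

20

Consider every possible first cut. best[k] is the best of p[i]+best[k−i] over all sellable i≤k.
best[1] = 2
best[2] = max(2+2, 5+0) = 5
best[3] = max(2+5, 5+2, 7+0) = 7
best[4] = max(2+7, 5+5, 7+2, 10+0) = 10
best[5] = max(2+10, 5+7, 7+5, 10+2, 11+0) = 12
best[6] = max(2+12, 5+10, 7+7, 10+5, 11+2, 12+0) = 15
best[7] = max(2+15, 5+12, 7+10, …, 12+2, 14+0) = 17
best[8] = max(2+17, 5+15, 7+12, …, 14+2, 16+0) = 20
One optimal cutting: 2 + 2 + 2 + 2 → 5 + 5 + 5 + 5 = 20.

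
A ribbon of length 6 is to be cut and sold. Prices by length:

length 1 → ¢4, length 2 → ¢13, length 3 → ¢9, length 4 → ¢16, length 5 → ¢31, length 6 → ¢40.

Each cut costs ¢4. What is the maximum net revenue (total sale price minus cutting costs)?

40

Let net[k] be the best obtainable value from length k. For each k, try every first piece i and keep the best of price[i] + net[k−i] minus the 4 cut fee when i<k.
net[1] = 4
net[2] = max(4+4-4, 13+0) = 13
net[3] = max(4+13-4, 13+4-4, 9+0) = 13
net[4] = max(4+13-4, 13+13-4, 9+4-4, 16+0) = 22
net[5] = max(4+22-4, 13+13-4, 9+13-4, 16+4-4, 31+0) = 31
net[6] = max(4+31-4, 13+22-4, 9+13-4, 16+13-4, 31+4-4, 40+0) = 40
Best is to make no cuts and sell whole for ¢40.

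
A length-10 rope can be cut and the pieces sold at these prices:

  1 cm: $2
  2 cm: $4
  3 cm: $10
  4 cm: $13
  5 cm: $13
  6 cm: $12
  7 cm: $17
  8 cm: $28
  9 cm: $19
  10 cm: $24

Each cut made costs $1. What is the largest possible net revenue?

Let net[k] be the best obtainable value from length k. For each k, try every first piece i and keep the best of price[i] + net[k−i] minus the 1 cut fee when i<k.
net[1] = 2
net[2] = max(2+2-1, 4+0) = 4
net[3] = max(2+4-1, 4+2-1, 10+0) = 10
net[4] = max(2+10-1, 4+4-1, 10+2-1, 13+0) = 13
net[5] = max(2+13-1, 4+10-1, 10+4-1, 13+2-1, 13+0) = 14
net[6] = max(2+14-1, 4+13-1, 10+10-1, 13+4-1, 13+2-1, 12+0) = 19
net[7] = max(2+19-1, 4+14-1, 10+13-1, …, 12+2-1, 17+0) = 22
net[8] = max(2+22-1, 4+19-1, 10+14-1, …, 17+2-1, 28+0) = 28
net[9] = max(2+28-1, 4+22-1, 10+19-1, …, 28+2-1, 19+0) = 29
net[10] = max(2+29-1, 4+28-1, 10+22-1, …, 19+2-1, 24+0) = 31
One optimal plan: pieces 8 + 2 (1 cut) → $32 − $1 = $31.

31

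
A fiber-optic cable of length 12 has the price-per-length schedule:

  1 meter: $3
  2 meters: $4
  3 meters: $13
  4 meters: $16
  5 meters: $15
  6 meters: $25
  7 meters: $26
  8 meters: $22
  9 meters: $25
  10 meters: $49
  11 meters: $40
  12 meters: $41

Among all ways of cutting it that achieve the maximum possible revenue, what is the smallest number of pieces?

Let r[k] be the best obtainable value from length k. For each k, try every first piece i and keep the best of price[i] + r[k−i].
r[1] = 3
r[2] = max(3+3, 4+0) = 6
r[3] = max(3+6, 4+3, 13+0) = 13
r[4] = max(3+13, 4+6, 13+3, 16+0) = 16
r[5] = max(3+16, 4+13, 13+6, 16+3, 15+0) = 19
r[6] = max(3+19, 4+16, 13+13, 16+6, 15+3, 25+0) = 26
r[7] = max(3+26, 4+19, 13+16, …, 25+3, 26+0) = 29
r[8] = max(3+29, 4+26, 13+19, …, 26+3, 22+0) = 32
r[9] = max(3+32, 4+29, 13+26, …, 22+3, 25+0) = 39
r[10] = max(3+39, 4+32, 13+29, …, 25+3, 49+0) = 49
r[11] = max(3+49, 4+39, 13+32, …, 49+3, 40+0) = 52
r[12] = max(3+52, 4+49, 13+39, …, 40+3, 41+0) = 55
Maximum revenue is $55.
Now minimize piece count subject to staying optimal: for each k, pieces[k] = 1 + min over i with p[i]+r[k−i]=r[k] of pieces[k−i].
pieces[9] = 3
pieces[10] = 1
pieces[11] = 2
pieces[12] = 3

3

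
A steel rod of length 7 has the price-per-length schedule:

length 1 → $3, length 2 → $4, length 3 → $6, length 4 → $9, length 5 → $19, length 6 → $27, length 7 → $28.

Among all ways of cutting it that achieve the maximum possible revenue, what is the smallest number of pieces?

Let r[k] be the best obtainable value from length k. For each k, try every first piece i and keep the best of price[i] + r[k−i].
r[1] = 3
r[2] = max(3+3, 4+0) = 6
r[3] = max(3+6, 4+3, 6+0) = 9
r[4] = max(3+9, 4+6, 6+3, 9+0) = 12
r[5] = max(3+12, 4+9, 6+6, 9+3, 19+0) = 19
r[6] = max(3+19, 4+12, 6+9, 9+6, 19+3, 27+0) = 27
r[7] = max(3+27, 4+19, 6+12, …, 27+3, 28+0) = 30
Maximum revenue is $30.
Now minimize piece count subject to staying optimal: for each k, pieces[k] = 1 + min over i with p[i]+r[k−i]=r[k] of pieces[k−i].
pieces[4] = 4
pieces[5] = 1
pieces[6] = 1
pieces[7] = 2

2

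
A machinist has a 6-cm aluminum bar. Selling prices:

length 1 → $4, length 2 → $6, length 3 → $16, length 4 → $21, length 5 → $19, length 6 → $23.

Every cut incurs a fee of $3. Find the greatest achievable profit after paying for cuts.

Consider every possible first cut. r[k] is the best of p[i]+r[k−i] over all sellable i≤k, charging 3 whenever i<k.
r[1] = 4
r[2] = 6
r[3] = 16
r[4] = 21
r[5] = 22  (first piece 1, then r[4]=21)
r[6] = 29  (first piece 3, then r[3]=16)
One optimal plan: pieces 3 + 3 (1 cut) → $32 − $3 = $29.

29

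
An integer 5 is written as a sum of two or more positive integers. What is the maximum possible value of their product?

Define g[k] = max over 1≤i<k of i · max(k−i, g[k−i]); the inner max lets the remainder stay uncut if that's better.
g[2] = 1·max(1,0) = 1·1 = 1
g[3] = max(1·2, 2·1) = 2
g[4] = max(1·3, 2·2, 3·1) = 4
g[5] = max(1·4, 2·3, 3·2, 4·1) = 6
One optimal split: 3 + 2; product 3·2 = 6.

6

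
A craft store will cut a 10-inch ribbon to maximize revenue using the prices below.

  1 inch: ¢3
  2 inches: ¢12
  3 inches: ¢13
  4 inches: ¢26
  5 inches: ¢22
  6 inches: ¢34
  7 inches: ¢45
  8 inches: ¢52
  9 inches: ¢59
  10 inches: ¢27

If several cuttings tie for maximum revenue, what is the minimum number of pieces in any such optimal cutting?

2

Consider every possible first cut. r[k] is the best of p[i]+r[k−i] over all sellable i≤k.
r[1] = 3
r[2] = max(3+3, 12+0) = 12
r[3] = max(3+12, 12+3, 13+0) = 15
r[4] = max(3+15, 12+12, 13+3, 26+0) = 26
r[5] = max(3+26, 12+15, 13+12, 26+3, 22+0) = 29
r[6] = max(3+29, 12+26, 13+15, 26+12, 22+3, 34+0) = 38
r[7] = max(3+38, 12+29, 13+26, …, 34+3, 45+0) = 45
r[8] = max(3+45, 12+38, 13+29, …, 45+3, 52+0) = 52
r[9] = max(3+52, 12+45, 13+38, …, 52+3, 59+0) = 59
r[10] = max(3+59, 12+52, 13+45, …, 59+3, 27+0) = 64
Maximum revenue is ¢64.
Now minimize piece count subject to staying optimal: for each k, pieces[k] = 1 + min over i with p[i]+r[k−i]=r[k] of pieces[k−i].
pieces[7] = 1
pieces[8] = 1
pieces[9] = 1
pieces[10] = 2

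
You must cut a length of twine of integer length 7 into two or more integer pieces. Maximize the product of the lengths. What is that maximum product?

12

Let f[k] be the best product for length k (with at least one cut). For each first piece i, the rest contributes max(k−i, f[k−i]).
f[2] = 1·max(1,0) = 1·1 = 1
f[3] = max(1·2, 2·1) = 2
f[4] = max(1·3, 2·2, 3·1) = 4
f[5] = max(1·4, 2·3, 3·2, 4·1) = 6
f[6] = max(1·6, 2·4, 3·3, 4·2, 5·1) = 9
f[7] = max(1·9, 2·6, 3·4, 4·3, 5·2, 6·1) = 12
One optimal split: 3 + 2 + 2; product 3·2·2 = 12.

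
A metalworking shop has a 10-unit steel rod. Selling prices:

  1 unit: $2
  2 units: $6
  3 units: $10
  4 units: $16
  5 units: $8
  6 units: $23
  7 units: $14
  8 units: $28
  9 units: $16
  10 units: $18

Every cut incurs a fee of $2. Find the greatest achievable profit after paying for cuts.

37

Consider every possible first cut. r[k] is the best of p[i]+r[k−i] over all sellable i≤k, charging 2 whenever i<k.
r[1] = 2
r[2] = max(2+2-2, 6+0) = 6
r[3] = max(2+6-2, 6+2-2, 10+0) = 10
r[4] = max(2+10-2, 6+6-2, 10+2-2, 16+0) = 16
r[5] = max(2+16-2, 6+10-2, 10+6-2, 16+2-2, 8+0) = 16
r[6] = max(2+16-2, 6+16-2, 10+10-2, 16+6-2, 8+2-2, 23+0) = 23
r[7] = max(2+23-2, 6+16-2, 10+16-2, …, 23+2-2, 14+0) = 24
r[8] = max(2+24-2, 6+23-2, 10+16-2, …, 14+2-2, 28+0) = 30
r[9] = max(2+30-2, 6+24-2, 10+23-2, …, 28+2-2, 16+0) = 31
r[10] = max(2+31-2, 6+30-2, 10+24-2, …, 16+2-2, 18+0) = 37
One optimal plan: pieces 6 + 4 (1 cut) → $39 − $2 = $37.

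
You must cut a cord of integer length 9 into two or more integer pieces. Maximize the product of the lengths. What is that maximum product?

27

Let g[k] be the best product for length k (with at least one cut). For each first piece i, the rest contributes max(k−i, g[k−i]).
g[2] = 1*max(1,0) = 1*1 = 1
g[3] = max(1*2, 2*1) = 2
g[4] = max(1*3, 2*2, 3*1) = 4
g[5] = max(1*4, 2*3, 3*2, 4*1) = 6
g[6] = max(1*6, 2*4, 3*3, 4*2, 5*1) = 9
g[7] = max(1*9, 2*6, 3*4, 4*3, 5*2, 6*1) = 12
g[8] = max(1*12, 2*9, 3*6, …, 6*2, 7*1) = 18
g[9] = max(1*18, 2*12, 3*9, …, 7*2, 8*1) = 27
One optimal split: 3 + 3 + 3; product 3*3*3 = 27.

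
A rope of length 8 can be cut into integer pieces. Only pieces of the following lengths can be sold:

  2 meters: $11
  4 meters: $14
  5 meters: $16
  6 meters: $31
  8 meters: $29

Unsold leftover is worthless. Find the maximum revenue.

44

Consider every possible first cut. best[k] is the best of p[i]+best[k−i] over all sellable i≤k.
best[1] = 0
best[2] = 11
best[3] = 11
best[4] = max(11+11, 14+0) = 22
best[5] = max(11+11, 14+0, 16+0) = 22
best[6] = max(11+22, 14+11, 16+0, 31+0) = 33
best[7] = max(11+22, 14+11, 16+11, 31+0) = 33
best[8] = max(11+33, 14+22, 16+11, 31+11, 29+0) = 44
One optimal cutting: 2 + 2 + 2 + 2 → $44.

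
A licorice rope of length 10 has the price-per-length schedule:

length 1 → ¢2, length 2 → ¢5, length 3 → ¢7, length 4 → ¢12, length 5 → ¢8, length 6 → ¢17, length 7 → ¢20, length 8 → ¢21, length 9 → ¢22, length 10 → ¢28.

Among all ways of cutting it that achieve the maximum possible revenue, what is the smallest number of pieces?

2

Let r[k] be the best obtainable value from length k. For each k, try every first piece i and keep the best of price[i] + r[k−i].
r[1] = 2
r[2] = max(2+2, 5+0) = 5
r[3] = max(2+5, 5+2, 7+0) = 7
r[4] = max(2+7, 5+5, 7+2, 12+0) = 12
r[5] = max(2+12, 5+7, 7+5, 12+2, 8+0) = 14
r[6] = max(2+14, 5+12, 7+7, 12+5, 8+2, 17+0) = 17
r[7] = max(2+17, 5+14, 7+12, …, 17+2, 20+0) = 20
r[8] = max(2+20, 5+17, 7+14, …, 20+2, 21+0) = 24
r[9] = max(2+24, 5+20, 7+17, …, 21+2, 22+0) = 26
r[10] = max(2+26, 5+24, 7+20, …, 22+2, 28+0) = 29
Maximum revenue is ¢29.
Now minimize piece count subject to staying optimal: for each k, pieces[k] = 1 + min over i with p[i]+r[k−i]=r[k] of pieces[k−i].
pieces[7] = 1
pieces[8] = 2
pieces[9] = 3
pieces[10] = 2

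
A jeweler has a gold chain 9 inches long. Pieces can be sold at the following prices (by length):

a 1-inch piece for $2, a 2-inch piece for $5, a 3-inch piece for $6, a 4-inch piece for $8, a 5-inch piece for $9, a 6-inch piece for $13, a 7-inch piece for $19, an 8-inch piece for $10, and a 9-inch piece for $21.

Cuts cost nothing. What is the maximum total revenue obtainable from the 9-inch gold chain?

24

Consider every possible first cut. v[k] is the best of p[i]+v[k−i] over all sellable i≤k.
v[1] = 2
v[2] = max(2+2, 5+0) = 5
v[3] = max(2+5, 5+2, 6+0) = 7
v[4] = max(2+7, 5+5, 6+2, 8+0) = 10
v[5] = max(2+10, 5+7, 6+5, 8+2, 9+0) = 12
v[6] = max(2+12, 5+10, 6+7, 8+5, 9+2, 13+0) = 15
v[7] = max(2+15, 5+12, 6+10, …, 13+2, 19+0) = 19
v[8] = max(2+19, 5+15, 6+12, …, 19+2, 10+0) = 21
v[9] = max(2+21, 5+19, 6+15, …, 10+2, 21+0) = 24
One optimal cutting: 7 + 2 → $19 + $5 = $24.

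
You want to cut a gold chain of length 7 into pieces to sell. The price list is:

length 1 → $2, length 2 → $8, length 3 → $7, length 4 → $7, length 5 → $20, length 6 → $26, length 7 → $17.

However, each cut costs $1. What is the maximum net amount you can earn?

27

Build r[k] bottom-up: r[k] = max over allowed piece i of (p[i] + r[k−i]) − 1 per cut.
r[1] = 2
r[2] = max(2+2-1, 8+0) = 8
r[3] = max(2+8-1, 8+2-1, 7+0) = 9
r[4] = max(2+9-1, 8+8-1, 7+2-1, 7+0) = 15
r[5] = max(2+15-1, 8+9-1, 7+8-1, 7+2-1, 20+0) = 20
r[6] = max(2+20-1, 8+15-1, 7+9-1, 7+8-1, 20+2-1, 26+0) = 26
r[7] = max(2+26-1, 8+20-1, 7+15-1, …, 26+2-1, 17+0) = 27
One optimal plan: pieces 6 + 1 (1 cut) → $28 − $1 = $27.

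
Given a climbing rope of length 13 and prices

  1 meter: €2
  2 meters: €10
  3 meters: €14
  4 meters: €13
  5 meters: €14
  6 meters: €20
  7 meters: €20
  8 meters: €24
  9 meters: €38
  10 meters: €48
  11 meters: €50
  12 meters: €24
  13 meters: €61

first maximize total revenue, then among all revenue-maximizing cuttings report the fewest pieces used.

6

Build r[k] bottom-up: r[k] = max over allowed piece i of (p[i] + r[k−i]).
r[1] = 2
r[2] = max(2+2, 10+0) = 10
r[3] = max(2+10, 10+2, 14+0) = 14
r[4] = max(2+14, 10+10, 14+2, 13+0) = 20
r[5] = max(2+20, 10+14, 14+10, 13+2, 14+0) = 24
r[6] = max(2+24, 10+20, 14+14, 13+10, 14+2, 20+0) = 30
r[7] = max(2+30, 10+24, 14+20, …, 20+2, 20+0) = 34
r[8] = max(2+34, 10+30, 14+24, …, 20+2, 24+0) = 40
r[9] = max(2+40, 10+34, 14+30, …, 24+2, 38+0) = 44
r[10] = max(2+44, 10+40, 14+34, …, 38+2, 48+0) = 50
r[11] = max(2+50, 10+44, 14+40, …, 48+2, 50+0) = 54
r[12] = max(2+54, 10+50, 14+44, …, 50+2, 24+0) = 60
r[13] = max(2+60, 10+54, 14+50, …, 24+2, 61+0) = 64
Maximum revenue is €64.
Now minimize piece count subject to staying optimal: for each k, pieces[k] = 1 + min over i with p[i]+r[k−i]=r[k] of pieces[k−i].
pieces[10] = 5
pieces[11] = 5
pieces[12] = 6
pieces[13] = 6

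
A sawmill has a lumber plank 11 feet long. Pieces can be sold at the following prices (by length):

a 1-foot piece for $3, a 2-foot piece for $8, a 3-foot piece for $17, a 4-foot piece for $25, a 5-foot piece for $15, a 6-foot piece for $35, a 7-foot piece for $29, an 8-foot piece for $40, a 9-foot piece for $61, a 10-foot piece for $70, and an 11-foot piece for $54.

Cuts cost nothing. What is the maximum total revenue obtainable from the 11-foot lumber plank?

Let v[k] be the best obtainable value from length k. For each k, try every first piece i and keep the best of price[i] + v[k−i].
v[1] = 3
v[2] = 8
v[3] = 17
v[4] = 25
v[5] = 28  (first piece 1, then v[4]=25)
v[6] = 35
v[7] = 42  (first piece 3, then v[4]=25)
v[8] = 50  (first piece 4, then v[4]=25)
v[9] = 61
v[10] = 70
v[11] = 73  (first piece 1, then v[10]=70)
One optimal cutting: 10 + 1 → $70 + $3 = $73.

73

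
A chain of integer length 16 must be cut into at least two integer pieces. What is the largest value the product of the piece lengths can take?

324

Fill prod[k] for k=2..16: at each k try every first piece i and multiply by the better of (k−i) uncut or prod[k−i].
Small cases: prod[2]=1, prod[3]=2, prod[4]=4, prod[5]=6, prod[6]=9, prod[7]=12, prod[8]=18, prod[9]=27, prod[10]=36.
prod[11] = 2·max(9,27) = 2·27 = 54
prod[12] = 3·max(9,27) = 3·27 = 81
prod[13] = 2·max(11,54) = 2·54 = 108
prod[14] = 2·max(12,81) = 2·81 = 162
prod[15] = 3·max(12,81) = 3·81 = 243
prod[16] = 2·max(14,162) = 2·162 = 324
One optimal split: 3 + 3 + 3 + 3 + 2 + 2; product 3·3·3·3·2·2 = 324.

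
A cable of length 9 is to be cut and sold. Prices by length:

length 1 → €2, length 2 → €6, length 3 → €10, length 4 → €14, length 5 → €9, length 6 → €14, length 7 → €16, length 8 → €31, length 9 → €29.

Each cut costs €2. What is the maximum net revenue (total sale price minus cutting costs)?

Build v[k] bottom-up: v[k] = max over allowed piece i of (p[i] + v[k−i]) − 2 per cut.
v[1] = 2
v[2] = 6
v[3] = 10
v[4] = 14
v[5] = 14  (first piece 1, then v[4]=14)
v[6] = 18  (first piece 2, then v[4]=14)
v[7] = 22  (first piece 3, then v[4]=14)
v[8] = 31
v[9] = 31  (first piece 1, then v[8]=31)
One optimal plan: pieces 8 + 1 (1 cut) → €33 − €2 = €31.

31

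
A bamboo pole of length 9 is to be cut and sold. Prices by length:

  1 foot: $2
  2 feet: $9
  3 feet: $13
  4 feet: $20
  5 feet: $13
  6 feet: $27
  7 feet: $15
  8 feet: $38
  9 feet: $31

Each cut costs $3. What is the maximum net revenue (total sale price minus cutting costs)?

Consider every possible first cut. r[k] is the best of p[i]+r[k−i] over all sellable i≤k, charging 3 whenever i<k.
r[1] = 2
r[2] = max(2+2-3, 9+0) = 9
r[3] = max(2+9-3, 9+2-3, 13+0) = 13
r[4] = max(2+13-3, 9+9-3, 13+2-3, 20+0) = 20
r[5] = max(2+20-3, 9+13-3, 13+9-3, 20+2-3, 13+0) = 19
r[6] = max(2+19-3, 9+20-3, 13+13-3, 20+9-3, 13+2-3, 27+0) = 27
r[7] = max(2+27-3, 9+19-3, 13+20-3, …, 27+2-3, 15+0) = 30
r[8] = max(2+30-3, 9+27-3, 13+19-3, …, 15+2-3, 38+0) = 38
r[9] = max(2+38-3, 9+30-3, 13+27-3, …, 38+2-3, 31+0) = 37
One optimal plan: pieces 8 + 1 (1 cut) → $40 − $3 = $37.

37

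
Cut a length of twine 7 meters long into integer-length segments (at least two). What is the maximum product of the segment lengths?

12

Define P[k] = max over 1≤i<k of i · max(k−i, P[k−i]); the inner max lets the remainder stay uncut if that's better.
P[2] = 1·max(1,0) = 1·1 = 1
P[3] = 1·max(2,1) = 1·2 = 2
P[4] = 2·max(2,1) = 2·2 = 4
P[5] = 2·max(3,2) = 2·3 = 6
P[6] = 3·max(3,2) = 3·3 = 9
P[7] = 2·max(5,6) = 2·6 = 12
One optimal split: 3 + 2 + 2; product 3·2·2 = 12.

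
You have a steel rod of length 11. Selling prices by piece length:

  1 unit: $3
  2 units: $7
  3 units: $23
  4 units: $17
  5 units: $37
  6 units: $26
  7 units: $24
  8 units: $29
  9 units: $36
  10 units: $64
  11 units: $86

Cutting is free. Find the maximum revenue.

86

Build R[k] bottom-up: R[k] = max over allowed piece i of (p[i] + R[k−i]).
R[1] = 3
R[2] = max(3+3, 7+0) = 7
R[3] = max(3+7, 7+3, 23+0) = 23
R[4] = max(3+23, 7+7, 23+3, 17+0) = 26
R[5] = max(3+26, 7+23, 23+7, 17+3, 37+0) = 37
R[6] = max(3+37, 7+26, 23+23, 17+7, 37+3, 26+0) = 46
R[7] = max(3+46, 7+37, 23+26, …, 26+3, 24+0) = 49
R[8] = max(3+49, 7+46, 23+37, …, 24+3, 29+0) = 60
R[9] = max(3+60, 7+49, 23+46, …, 29+3, 36+0) = 69
R[10] = max(3+69, 7+60, 23+49, …, 36+3, 64+0) = 74
R[11] = max(3+74, 7+69, 23+60, …, 64+3, 86+0) = 86
Best is to sell the whole 11-unit piece uncut for $86.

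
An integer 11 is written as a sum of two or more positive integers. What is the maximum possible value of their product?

Fill g[k] for k=2..11: at each k try every first piece i and multiply by the better of (k−i) uncut or g[k−i].
Small cases: g[2]=1, g[3]=2.
g[4] = 2*max(2,1) = 2*2 = 4
g[5] = 2*max(3,2) = 2*3 = 6
g[6] = 3*max(3,2) = 3*3 = 9
g[7] = 2*max(5,6) = 2*6 = 12
g[8] = 2*max(6,9) = 2*9 = 18
g[9] = 3*max(6,9) = 3*9 = 27
g[10] = 2*max(8,18) = 2*18 = 36
g[11] = 2*max(9,27) = 2*27 = 54
One optimal split: 3 + 3 + 3 + 2; product 3*3*3*2 = 54.

54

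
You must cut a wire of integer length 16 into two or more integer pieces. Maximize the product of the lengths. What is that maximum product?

Let m[k] be the best product for length k (with at least one cut). For each first piece i, the rest contributes max(k−i, m[k−i]).
Small cases: m[2]=1, m[3]=2, m[4]=4, m[5]=6, m[6]=9, m[7]=12, m[8]=18, m[9]=27, m[10]=36, m[11]=54.
m[12] = max(1×54, 2×36, 3×27, …, 10×2, 11×1) = 81
m[13] = max(1×81, 2×54, 3×36, …, 11×2, 12×1) = 108
m[14] = max(1×108, 2×81, 3×54, …, 12×2, 13×1) = 162
m[15] = max(1×162, 2×108, 3×81, …, 13×2, 14×1) = 243
m[16] = max(1×243, 2×162, 3×108, …, 14×2, 15×1) = 324
One optimal split: 3 + 3 + 3 + 3 + 2 + 2; product 3×3×3×3×2×2 = 324.

324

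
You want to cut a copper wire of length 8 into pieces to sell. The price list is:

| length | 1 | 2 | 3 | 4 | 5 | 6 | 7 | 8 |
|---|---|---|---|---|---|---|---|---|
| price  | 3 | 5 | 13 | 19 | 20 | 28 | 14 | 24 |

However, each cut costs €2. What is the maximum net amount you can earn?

Build v[k] bottom-up: v[k] = max over allowed piece i of (p[i] + v[k−i]) − 2 per cut.
v[1] = 3
v[2] = max(3+3-2, 5+0) = 5
v[3] = max(3+5-2, 5+3-2, 13+0) = 13
v[4] = max(3+13-2, 5+5-2, 13+3-2, 19+0) = 19
v[5] = max(3+19-2, 5+13-2, 13+5-2, 19+3-2, 20+0) = 20
v[6] = max(3+20-2, 5+19-2, 13+13-2, 19+5-2, 20+3-2, 28+0) = 28
v[7] = max(3+28-2, 5+20-2, 13+19-2, …, 28+3-2, 14+0) = 30
v[8] = max(3+30-2, 5+28-2, 13+20-2, …, 14+3-2, 24+0) = 36
One optimal plan: pieces 4 + 4 (1 cut) → €38 − €2 = €36.

36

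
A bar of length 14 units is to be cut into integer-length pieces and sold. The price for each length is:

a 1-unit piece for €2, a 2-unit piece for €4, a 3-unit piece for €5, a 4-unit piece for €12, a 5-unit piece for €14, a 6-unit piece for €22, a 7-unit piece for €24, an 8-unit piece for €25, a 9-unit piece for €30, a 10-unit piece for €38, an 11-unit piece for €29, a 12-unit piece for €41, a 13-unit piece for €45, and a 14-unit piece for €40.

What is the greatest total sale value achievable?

50

Consider every possible first cut. v[k] is the best of p[i]+v[k−i] over all sellable i≤k.
v[1] = 2
v[2] = max(2+2, 4+0) = 4
v[3] = max(2+4, 4+2, 5+0) = 6
v[4] = max(2+6, 4+4, 5+2, 12+0) = 12
v[5] = max(2+12, 4+6, 5+4, 12+2, 14+0) = 14
v[6] = max(2+14, 4+12, 5+6, 12+4, 14+2, 22+0) = 22
v[7] = max(2+22, 4+14, 5+12, …, 22+2, 24+0) = 24
v[8] = max(2+24, 4+22, 5+14, …, 24+2, 25+0) = 26
v[9] = max(2+26, 4+24, 5+22, …, 25+2, 30+0) = 30
v[10] = max(2+30, 4+26, 5+24, …, 30+2, 38+0) = 38
v[11] = max(2+38, 4+30, 5+26, …, 38+2, 29+0) = 40
v[12] = max(2+40, 4+38, 5+30, …, 29+2, 41+0) = 44
v[13] = max(2+44, 4+40, 5+38, …, 41+2, 45+0) = 46
v[14] = max(2+46, 4+44, 5+40, …, 45+2, 40+0) = 50
One optimal cutting: 10 + 4 → €38 + €12 = €50.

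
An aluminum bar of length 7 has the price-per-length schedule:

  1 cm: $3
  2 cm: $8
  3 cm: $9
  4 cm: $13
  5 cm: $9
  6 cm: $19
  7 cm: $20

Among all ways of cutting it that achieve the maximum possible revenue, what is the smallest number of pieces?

4

Let r[k] be the best obtainable value from length k. For each k, try every first piece i and keep the best of price[i] + r[k−i].
r[1] = 3
r[2] = max(3+3, 8+0) = 8
r[3] = max(3+8, 8+3, 9+0) = 11
r[4] = max(3+11, 8+8, 9+3, 13+0) = 16
r[5] = max(3+16, 8+11, 9+8, 13+3, 9+0) = 19
r[6] = max(3+19, 8+16, 9+11, 13+8, 9+3, 19+0) = 24
r[7] = max(3+24, 8+19, 9+16, …, 19+3, 20+0) = 27
Maximum revenue is $27.
Now minimize piece count subject to staying optimal: for each k, pieces[k] = 1 + min over i with p[i]+r[k−i]=r[k] of pieces[k−i].
pieces[4] = 2
pieces[5] = 3
pieces[6] = 3
pieces[7] = 4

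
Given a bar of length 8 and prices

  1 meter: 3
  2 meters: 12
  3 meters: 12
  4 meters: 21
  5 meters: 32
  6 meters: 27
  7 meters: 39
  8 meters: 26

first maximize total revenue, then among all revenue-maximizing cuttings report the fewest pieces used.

Build r[k] bottom-up: r[k] = max over allowed piece i of (p[i] + r[k−i]).
r[1] = 3
r[2] = max(3+3, 12+0) = 12
r[3] = max(3+12, 12+3, 12+0) = 15
r[4] = max(3+15, 12+12, 12+3, 21+0) = 24
r[5] = max(3+24, 12+15, 12+12, 21+3, 32+0) = 32
r[6] = max(3+32, 12+24, 12+15, 21+12, 32+3, 27+0) = 36
r[7] = max(3+36, 12+32, 12+24, …, 27+3, 39+0) = 44
r[8] = max(3+44, 12+36, 12+32, …, 39+3, 26+0) = 48
Maximum revenue is 48.
Now minimize piece count subject to staying optimal: for each k, pieces[k] = 1 + min over i with p[i]+r[k−i]=r[k] of pieces[k−i].
pieces[5] = 1
pieces[6] = 3
pieces[7] = 2
pieces[8] = 4

4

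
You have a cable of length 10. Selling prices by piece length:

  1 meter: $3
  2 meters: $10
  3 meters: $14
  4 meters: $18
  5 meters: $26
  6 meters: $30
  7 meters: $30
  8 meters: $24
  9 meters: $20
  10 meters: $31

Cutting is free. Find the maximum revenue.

52

Consider every possible first cut. r[k] is the best of p[i]+r[k−i] over all sellable i≤k.
r[1] = 3
r[2] = 10
r[3] = 14
r[4] = 20  (first piece 2, then r[2]=10)
r[5] = 26
r[6] = 30  (first piece 2, then r[4]=20)
r[7] = 36  (first piece 2, then r[5]=26)
r[8] = 40  (first piece 2, then r[6]=30)
r[9] = 46  (first piece 2, then r[7]=36)
r[10] = 52  (first piece 5, then r[5]=26)
One optimal cutting: 5 + 5 → $26 + $26 = $52.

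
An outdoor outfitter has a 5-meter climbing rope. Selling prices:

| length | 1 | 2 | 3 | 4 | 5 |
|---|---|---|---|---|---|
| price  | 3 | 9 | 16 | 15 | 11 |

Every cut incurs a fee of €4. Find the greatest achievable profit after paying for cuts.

21

Build net[k] bottom-up: net[k] = max over allowed piece i of (p[i] + net[k−i]) − 4 per cut.
net[1] = 3
net[2] = 9
net[3] = 16
net[4] = 15  (first piece 1, then net[3]=16)
net[5] = 21  (first piece 2, then net[3]=16)
One optimal plan: pieces 3 + 2 (1 cut) → €25 − €4 = €21.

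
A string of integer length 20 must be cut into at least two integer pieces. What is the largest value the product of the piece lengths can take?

1458

Let prod[k] be the best product for length k (with at least one cut). For each first piece i, the rest contributes max(k−i, prod[k−i]).
prod[2] = 1×max(1,0) = 1×1 = 1
prod[3] = max(1×2, 2×1) = 2
prod[4] = max(1×3, 2×2, 3×1) = 4
prod[5] = max(1×4, 2×3, 3×2, 4×1) = 6
prod[6] = max(1×6, 2×4, 3×3, 4×2, 5×1) = 9
prod[7] = max(1×9, 2×6, 3×4, 4×3, 5×2, 6×1) = 12
prod[8] = max(1×12, 2×9, 3×6, …, 6×2, 7×1) = 18
prod[9] = max(1×18, 2×12, 3×9, …, 7×2, 8×1) = 27
prod[10] = max(1×27, 2×18, 3×12, …, 8×2, 9×1) = 36
prod[11] = max(1×36, 2×27, 3×18, …, 9×2, 10×1) = 54
prod[12] = max(1×54, 2×36, 3×27, …, 10×2, 11×1) = 81
prod[13] = max(1×81, 2×54, 3×36, …, 11×2, 12×1) = 108
prod[14] = max(1×108, 2×81, 3×54, …, 12×2, 13×1) = 162
prod[15] = max(1×162, 2×108, 3×81, …, 13×2, 14×1) = 243
prod[16] = max(1×243, 2×162, 3×108, …, 14×2, 15×1) = 324
prod[17] = max(1×324, 2×243, 3×162, …, 15×2, 16×1) = 486
prod[18] = max(1×486, 2×324, 3×243, …, 16×2, 17×1) = 729
prod[19] = max(1×729, 2×486, 3×324, …, 17×2, 18×1) = 972
prod[20] = max(1×972, 2×729, 3×486, …, 18×2, 19×1) = 1458
One optimal split: 3 + 3 + 3 + 3 + 3 + 3 + 2; product 3×3×3×3×3×3×2 = 1458.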